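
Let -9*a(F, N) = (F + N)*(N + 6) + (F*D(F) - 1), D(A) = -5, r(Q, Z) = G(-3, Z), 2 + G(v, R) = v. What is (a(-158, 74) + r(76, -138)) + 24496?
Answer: 25150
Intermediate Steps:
G(v, R) = -2 + v
r(Q, Z) = -5 (r(Q, Z) = -2 - 3 = -5)
a(F, N) = 1/9 + 5*F/9 - (6 + N)*(F + N)/9 (a(F, N) = -((F + N)*(N + 6) + (F*(-5) - 1))/9 = -((F + N)*(6 + N) + (-5*F - 1))/9 = -((6 + N)*(F + N) + (-1 - 5*F))/9 = -(-1 - 5*F + (6 + N)*(F + N))/9 = 1/9 + 5*F/9 - (6 + N)*(F + N)/9)
(a(-158, 74) + r(76, -138)) + 24496 = ((1/9 - 2/3*74 - 1/9*(-158) - 1/9*74**2 - 1/9*(-158)*74) - 5) + 24496 = ((1/9 - 148/3 + 158/9 - 1/9*5476 + 11692/9) - 5) + 24496 = ((1/9 - 148/3 + 158/9 - 5476/9 + 11692/9) - 5) + 24496 = (659 - 5) + 24496 = 654 + 24496 = 25150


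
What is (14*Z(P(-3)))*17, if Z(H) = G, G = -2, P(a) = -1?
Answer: -476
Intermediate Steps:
Z(H) = -2
(14*Z(P(-3)))*17 = (14*(-2))*17 = -28*17 = -476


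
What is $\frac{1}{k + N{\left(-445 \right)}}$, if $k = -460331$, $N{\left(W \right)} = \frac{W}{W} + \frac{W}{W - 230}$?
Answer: $- \frac{135}{62144461} \approx -2.1724 \cdot 10^{-6}$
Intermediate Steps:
$N{\left(W \right)} = 1 + \frac{W}{-230 + W}$ ($N{\left(W \right)} = 1 + \frac{W}{W - 230} = 1 + \frac{W}{-230 + W}$)
$\frac{1}{k + N{\left(-445 \right)}} = \frac{1}{-460331 + \frac{2 \left(-115 - 445\right)}{-230 - 445}} = \frac{1}{-460331 + 2 \frac{1}{-675} \left(-560\right)} = \frac{1}{-460331 + 2 \left(- \frac{1}{675}\right) \left(-560\right)} = \frac{1}{-460331 + \frac{224}{135}} = \frac{1}{- \frac{62144461}{135}} = - \frac{135}{62144461}$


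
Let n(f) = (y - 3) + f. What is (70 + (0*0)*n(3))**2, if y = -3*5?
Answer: 4900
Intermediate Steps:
y = -15
n(f) = -18 + f (n(f) = (-15 - 3) + f = -18 + f)
(70 + (0*0)*n(3))**2 = (70 + (0*0)*(-18 + 3))**2 = (70 + 0*(-15))**2 = (70 + 0)**2 = 70**2 = 4900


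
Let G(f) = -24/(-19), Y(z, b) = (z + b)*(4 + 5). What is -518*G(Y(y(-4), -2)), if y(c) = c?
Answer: -12432/19 ≈ -654.32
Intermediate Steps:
Y(z, b) = 9*b + 9*z (Y(z, b) = (b + z)*9 = 9*b + 9*z)
G(f) = 24/19 (G(f) = -24*(-1/19) = 24/19)
-518*G(Y(y(-4), -2)) = -518*24/19 = -12432/19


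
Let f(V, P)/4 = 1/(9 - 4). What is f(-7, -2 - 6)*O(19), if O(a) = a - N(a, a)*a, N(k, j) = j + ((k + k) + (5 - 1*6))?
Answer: -836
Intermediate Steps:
N(k, j) = -1 + j + 2*k (N(k, j) = j + (2*k + (5 - 6)) = j + (2*k - 1) = j + (-1 + 2*k) = -1 + j + 2*k)
f(V, P) = ⅘ (f(V, P) = 4/(9 - 4) = 4/5 = 4*(⅕) = ⅘)
O(a) = a - a*(-1 + 3*a) (O(a) = a - (-1 + a + 2*a)*a = a - (-1 + 3*a)*a = a - a*(-1 + 3*a))
f(-7, -2 - 6)*O(19) = 4*(19*(2 - 3*19))/5 = 4*(19*(2 - 57))/5 = 4*(19*(-55))/5 = (⅘)*(-1045) = -836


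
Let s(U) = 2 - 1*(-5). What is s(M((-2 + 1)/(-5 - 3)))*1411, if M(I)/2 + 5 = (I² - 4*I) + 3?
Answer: 9877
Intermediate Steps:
M(I) = -4 - 8*I + 2*I² (M(I) = -10 + 2*((I² - 4*I) + 3) = -10 + 2*(3 + I² - 4*I) = -10 + (6 - 8*I + 2*I²) = -4 - 8*I + 2*I²)
s(U) = 7 (s(U) = 2 + 5 = 7)
s(M((-2 + 1)/(-5 - 3)))*1411 = 7*1411 = 9877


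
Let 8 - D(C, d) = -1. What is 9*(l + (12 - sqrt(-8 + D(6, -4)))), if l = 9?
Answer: 180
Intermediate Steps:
D(C, d) = 9 (D(C, d) = 8 - 1*(-1) = 8 + 1 = 9)
9*(l + (12 - sqrt(-8 + D(6, -4)))) = 9*(9 + (12 - sqrt(-8 + 9))) = 9*(9 + (12 - sqrt(1))) = 9*(9 + (12 - 1*1)) = 9*(9 + (12 - 1)) = 9*(9 + 11) = 9*20 = 180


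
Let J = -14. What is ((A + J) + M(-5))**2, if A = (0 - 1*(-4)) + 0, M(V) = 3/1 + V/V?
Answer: 36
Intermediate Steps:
M(V) = 4 (M(V) = 3*1 + 1 = 3 + 1 = 4)
A = 4 (A = (0 + 4) + 0 = 4 + 0 = 4)
((A + J) + M(-5))**2 = ((4 - 14) + 4)**2 = (-10 + 4)**2 = (-6)**2 = 36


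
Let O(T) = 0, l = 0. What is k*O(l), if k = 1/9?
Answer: 0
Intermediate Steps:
k = 1/9 ≈ 0.11111
k*O(l) = (1/9)*0 = 0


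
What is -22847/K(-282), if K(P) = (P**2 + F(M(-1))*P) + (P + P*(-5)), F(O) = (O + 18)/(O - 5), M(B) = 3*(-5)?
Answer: -228470/806943 ≈ -0.28313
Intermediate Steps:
M(B) = -15
F(O) = (18 + O)/(-5 + O)
K(P) = P**2 - 83*P/20 (K(P) = (P**2 + ((18 - 15)/(-5 - 15))*P) + (P + P*(-5)) = (P**2 + (3/(-20))*P) + (P - 5*P) = (P**2 + (-1/20*3)*P) - 4*P = (P**2 - 3*P/20) - 4*P = P**2 - 83*P/20)
-22847/K(-282) = -22847*(-10/(141*(-83 + 20*(-282)))) = -22847*(-10/(141*(-83 - 5640))) = -22847/((1/20)*(-282)*(-5723)) = -22847/806943/10 = -22847*10/806943 = -228470/806943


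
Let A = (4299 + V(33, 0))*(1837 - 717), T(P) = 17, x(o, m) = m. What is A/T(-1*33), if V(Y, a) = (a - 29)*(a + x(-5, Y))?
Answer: 3743040/17 ≈ 2.2018e+5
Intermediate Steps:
V(Y, a) = (-29 + a)*(Y + a) (V(Y, a) = (a - 29)*(a + Y) = (-29 + a)*(Y + a))
A = 3743040 (A = (4299 + (0² - 29*33 - 29*0 + 33*0))*(1837 - 717) = (4299 + (0 - 957 + 0 + 0))*1120 = (4299 - 957)*1120 = 3342*1120 = 3743040)
A/T(-1*33) = 3743040/17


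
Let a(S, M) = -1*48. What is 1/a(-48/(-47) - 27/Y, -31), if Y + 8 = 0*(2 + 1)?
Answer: -1/48 ≈ -0.020833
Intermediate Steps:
Y = -8 (Y = -8 + 0*(2 + 1) = -8 + 0*3 = -8 + 0 = -8)
a(S, M) = -48
1/a(-48/(-47) - 27/Y, -31) = 1/(-48) = -1/48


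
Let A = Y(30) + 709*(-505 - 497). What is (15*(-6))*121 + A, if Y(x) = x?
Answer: -721278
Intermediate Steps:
A = -710388 (A = 30 + 709*(-505 - 497) = 30 + 709*(-1002) = 30 - 710418 = -710388)
(15*(-6))*121 + A = (15*(-6))*121 - 710388 = -90*121 - 710388 = -10890 - 710388 = -721278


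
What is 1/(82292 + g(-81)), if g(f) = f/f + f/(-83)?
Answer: 83/6830400 ≈ 1.2152e-5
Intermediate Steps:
g(f) = 1 - f/83 (g(f) = 1 + f*(-1/83) = 1 - f/83)
1/(82292 + g(-81)) = 1/(82292 + (1 - 1/83*(-81))) = 1/(82292 + (1 + 81/83)) = 1/(82292 + 164/83) = 1/(6830400/83) = 83/6830400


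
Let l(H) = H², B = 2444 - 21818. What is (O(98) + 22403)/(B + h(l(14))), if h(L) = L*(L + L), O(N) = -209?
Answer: 11097/28729 ≈ 0.38626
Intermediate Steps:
B = -19374
h(L) = 2*L² (h(L) = L*(2*L) = 2*L²)
(O(98) + 22403)/(B + h(l(14))) = (-209 + 22403)/(-19374 + 2*(14²)²) = 22194/(-19374 + 2*196²) = 22194/(-19374 + 2*38416) = 22194/(-19374 + 76832) = 22194/57458 = 22194*(1/57458) = 11097/28729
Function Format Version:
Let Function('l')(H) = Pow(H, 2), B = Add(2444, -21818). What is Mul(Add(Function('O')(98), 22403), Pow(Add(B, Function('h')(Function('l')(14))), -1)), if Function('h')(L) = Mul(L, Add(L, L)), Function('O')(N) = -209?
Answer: Rational(11097, 28729) ≈ 0.38626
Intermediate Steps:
B = -19374
Function('h')(L) = Mul(2, Pow(L, 2)) (Function('h')(L) = Mul(L, Mul(2, L)) = Mul(2, Pow(L, 2)))
Mul(Add(Function('O')(98), 22403), Pow(Add(B, Function('h')(Function('l')(14))), -1)) = Mul(Add(-209, 22403), Pow(Add(-19374, Mul(2, Pow(Pow(14, 2), 2))), -1)) = Mul(22194, Pow(Add(-19374, Mul(2, Pow(196, 2))), -1)) = Mul(22194, Pow(Add(-19374, Mul(2, 38416)), -1)) = Mul(22194, Pow(Add(-19374, 76832), -1)) = Mul(22194, Pow(57458, -1)) = Mul(22194, Rational(1, 57458)) = Rational(11097, 28729)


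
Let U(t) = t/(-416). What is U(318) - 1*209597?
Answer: -43596335/208 ≈ -2.0960e+5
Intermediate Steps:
U(t) = -t/416 (U(t) = t*(-1/416) = -t/416)
U(318) - 1*209597 = -1/416*318 - 1*209597 = -159/208 - 209597 = -43596335/208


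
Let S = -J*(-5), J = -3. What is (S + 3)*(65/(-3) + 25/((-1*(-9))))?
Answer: 680/3 ≈ 226.67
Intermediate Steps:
S = -15 (S = -1*(-3)*(-5) = 3*(-5) = -15)
(S + 3)*(65/(-3) + 25/((-1*(-9)))) = (-15 + 3)*(65/(-3) + 25/((-1*(-9)))) = -12*(65*(-⅓) + 25/9) = -12*(-65/3 + 25*(⅑)) = -12*(-65/3 + 25/9) = -12*(-170/9) = 680/3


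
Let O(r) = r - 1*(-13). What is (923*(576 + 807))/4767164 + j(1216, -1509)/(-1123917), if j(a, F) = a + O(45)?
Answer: 1428616798817/5357896661388 ≈ 0.26664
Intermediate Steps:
O(r) = 13 + r (O(r) = r + 13 = 13 + r)
j(a, F) = 58 + a (j(a, F) = a + (13 + 45) = a + 58 = 58 + a)
(923*(576 + 807))/4767164 + j(1216, -1509)/(-1123917) = (923*(576 + 807))/4767164 + (58 + 1216)/(-1123917) = (923*1383)*(1/4767164) + 1274*(-1/1123917) = 1276509*(1/4767164) - 1274/1123917 = 1276509/4767164 - 1274/1123917 = 1428616798817/5357896661388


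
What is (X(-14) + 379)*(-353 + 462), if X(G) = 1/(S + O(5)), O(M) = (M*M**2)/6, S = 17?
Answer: 9378251/227 ≈ 41314.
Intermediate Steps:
O(M) = M**3/6 (O(M) = M**3*(1/6) = M**3/6)
X(G) = 6/227 (X(G) = 1/(17 + (1/6)*5**3) = 1/(17 + (1/6)*125) = 1/(17 + 125/6) = 1/(227/6) = 6/227)
(X(-14) + 379)*(-353 + 462) = (6/227 + 379)*(-353 + 462) = (86039/227)*109 = 9378251/227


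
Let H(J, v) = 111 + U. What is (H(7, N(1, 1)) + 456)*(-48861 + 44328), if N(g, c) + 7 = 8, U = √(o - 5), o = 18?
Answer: -2570211 - 4533*√13 ≈ -2.5866e+6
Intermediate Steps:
U = √13 (U = √(18 - 5) = √13 ≈ 3.6056)
N(g, c) = 1 (N(g, c) = -7 + 8 = 1)
H(J, v) = 111 + √13
(H(7, N(1, 1)) + 456)*(-48861 + 44328) = ((111 + √13) + 456)*(-48861 + 44328) = (567 + √13)*(-4533) = -2570211 - 4533*√13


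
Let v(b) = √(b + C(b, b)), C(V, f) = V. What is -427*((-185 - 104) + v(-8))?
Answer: 123403 - 1708*I ≈ 1.234e+5 - 1708.0*I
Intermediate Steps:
v(b) = √2*√b (v(b) = √(b + b) = √(2*b) = √2*√b)
-427*((-185 - 104) + v(-8)) = -427*((-185 - 104) + √2*√(-8)) = -427*(-289 + √2*(2*I*√2)) = -427*(-289 + 4*I) = 123403 - 1708*I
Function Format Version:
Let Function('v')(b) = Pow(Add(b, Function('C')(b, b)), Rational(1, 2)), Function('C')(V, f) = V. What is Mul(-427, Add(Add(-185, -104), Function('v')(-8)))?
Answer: Add(123403, Mul(-1708, I)) ≈ Add(1.2340e+5, Mul(-1708.0, I))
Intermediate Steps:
Function('v')(b) = Mul(Pow(2, Rational(1, 2)), Pow(b, Rational(1, 2))) (Function('v')(b) = Pow(Add(b, b), Rational(1, 2)) = Pow(Mul(2, b), Rational(1, 2)) = Mul(Pow(2, Rational(1, 2)), Pow(b, Rational(1, 2))))
Mul(-427, Add(Add(-185, -104), Function('v')(-8))) = Mul(-427, Add(Add(-185, -104), Mul(Pow(2, Rational(1, 2)), Pow(-8, Rational(1, 2))))) = Mul(-427, Add(-289, Mul(Pow(2, Rational(1, 2)), Mul(2, I, Pow(2, Rational(1, 2)))))) = Mul(-427, Add(-289, Mul(4, I))) = Add(123403, Mul(-1708, I))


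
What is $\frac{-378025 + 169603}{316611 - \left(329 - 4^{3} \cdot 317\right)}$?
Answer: $- \frac{34737}{56095} \approx -0.61925$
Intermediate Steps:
$\frac{-378025 + 169603}{316611 - \left(329 - 4^{3} \cdot 317\right)} = - \frac{208422}{316611 + \left(64 \cdot 317 - 329\right)} = - \frac{208422}{316611 + \left(20288 - 329\right)} = - \frac{208422}{316611 + 19959} = - \frac{208422}{336570} = \left(-208422\right) \frac{1}{336570} = - \frac{34737}{56095}$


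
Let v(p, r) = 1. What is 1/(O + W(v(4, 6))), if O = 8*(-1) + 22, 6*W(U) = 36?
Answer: 1/20 ≈ 0.050000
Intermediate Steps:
W(U) = 6 (W(U) = (1/6)*36 = 6)
O = 14 (O = -8 + 22 = 14)
1/(O + W(v(4, 6))) = 1/(14 + 6) = 1/20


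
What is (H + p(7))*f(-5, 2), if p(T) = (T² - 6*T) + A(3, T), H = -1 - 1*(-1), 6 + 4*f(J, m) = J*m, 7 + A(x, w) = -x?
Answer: 12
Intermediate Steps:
A(x, w) = -7 - x
f(J, m) = -3/2 + J*m/4 (f(J, m) = -3/2 + (J*m)/4 = -3/2 + J*m/4)
H = 0 (H = -1 + 1 = 0)
p(T) = -10 + T² - 6*T (p(T) = (T² - 6*T) + (-7 - 1*3) = (T² - 6*T) + (-7 - 3) = (T² - 6*T) - 10 = -10 + T² - 6*T)
(H + p(7))*f(-5, 2) = (0 + (-10 + 7² - 6*7))*(-3/2 + (¼)*(-5)*2) = (0 + (-10 + 49 - 42))*(-3/2 - 5/2) = (0 - 3)*(-4) = -3*(-4) = 12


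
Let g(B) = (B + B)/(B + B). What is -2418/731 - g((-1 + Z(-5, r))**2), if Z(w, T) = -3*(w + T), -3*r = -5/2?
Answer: -3149/731 ≈ -4.3078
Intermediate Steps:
r = 5/6 (r = -(-5)/(3*2) = -1/3*(-5/2) = 5/6 ≈ 0.83333)
Z(w, T) = -3*T - 3*w (Z(w, T) = -3*(T + w) = -3*T - 3*w)
g(B) = 1 (g(B) = (2*B)/((2*B)) = (2*B)*(1/(2*B)) = 1)
-2418/731 - g((-1 + Z(-5, r))**2) = -2418/731 - 1*1 = -2418*1/731 - 1 = -2418/731 - 1 = -3149/731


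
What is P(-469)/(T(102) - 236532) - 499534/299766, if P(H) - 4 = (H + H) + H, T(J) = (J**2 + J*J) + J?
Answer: -17881658075/10772690742 ≈ -1.6599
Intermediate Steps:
T(J) = J + 2*J**2 (T(J) = (J**2 + J**2) + J = 2*J**2 + J = J + 2*J**2)
P(H) = 4 + 3*H (P(H) = 4 + ((H + H) + H) = 4 + (2*H + H) = 4 + 3*H)
P(-469)/(T(102) - 236532) - 499534/299766 = (4 + 3*(-469))/(102*(1 + 2*102) - 236532) - 499534/299766 = (4 - 1407)/(102*(1 + 204) - 236532) - 499534*1/299766 = -1403/(102*205 - 236532) - 249767/149883 = -1403/(20910 - 236532) - 249767/149883 = -1403/(-215622) - 249767/149883 = -1403*(-1/215622) - 249767/149883 = 1403/215622 - 249767/149883 = -17881658075/10772690742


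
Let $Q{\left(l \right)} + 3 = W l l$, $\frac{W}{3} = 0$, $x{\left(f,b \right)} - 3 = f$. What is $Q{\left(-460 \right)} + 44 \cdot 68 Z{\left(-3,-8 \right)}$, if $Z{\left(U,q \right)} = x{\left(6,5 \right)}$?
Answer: $26925$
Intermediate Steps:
$x{\left(f,b \right)} = 3 + f$
$W = 0$ ($W = 3 \cdot 0 = 0$)
$Z{\left(U,q \right)} = 9$ ($Z{\left(U,q \right)} = 3 + 6 = 9$)
$Q{\left(l \right)} = -3$ ($Q{\left(l \right)} = -3 + 0 l l = -3 + 0 l = -3 + 0 = -3$)
$Q{\left(-460 \right)} + 44 \cdot 68 Z{\left(-3,-8 \right)} = -3 + 44 \cdot 68 \cdot 9 = -3 + 2992 \cdot 9 = -3 + 26928 = 26925$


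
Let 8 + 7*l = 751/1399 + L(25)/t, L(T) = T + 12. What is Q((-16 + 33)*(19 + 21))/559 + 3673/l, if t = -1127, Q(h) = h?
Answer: -22652615518577/6606692430 ≈ -3428.7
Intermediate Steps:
L(T) = 12 + T
l = -11818770/11036711 (l = -8/7 + (751/1399 + (12 + 25)/(-1127))/7 = -8/7 + (751*(1/1399) + 37*(-1/1127))/7 = -8/7 + (751/1399 - 37/1127)/7 = -8/7 + (1/7)*(794614/1576673) = -8/7 + 794614/11036711 = -11818770/11036711 ≈ -1.0709)
Q((-16 + 33)*(19 + 21))/559 + 3673/l = ((-16 + 33)*(19 + 21))/559 + 3673/(-11818770/11036711) = (17*40)*(1/559) + 3673*(-11036711/11818770) = 680*(1/559) - 40537839503/11818770 = 680/559 - 40537839503/11818770 = -22652615518577/6606692430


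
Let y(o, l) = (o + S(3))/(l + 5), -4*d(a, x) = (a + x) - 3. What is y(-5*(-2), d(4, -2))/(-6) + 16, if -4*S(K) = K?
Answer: 1979/126 ≈ 15.706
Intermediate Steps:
d(a, x) = ¾ - a/4 - x/4 (d(a, x) = -((a + x) - 3)/4 = -(-3 + a + x)/4 = ¾ - a/4 - x/4)
S(K) = -K/4
y(o, l) = (-¾ + o)/(5 + l) (y(o, l) = (o - ¼*3)/(l + 5) = (o - ¾)/(5 + l) = (-¾ + o)/(5 + l))
y(-5*(-2), d(4, -2))/(-6) + 16 = ((-¾ - 5*(-2))/(5 + (¾ - ¼*4 - ¼*(-2))))/(-6) + 16 = ((-¾ + 10)/(5 + (¾ - 1 + ½)))*(-⅙) + 16 = ((37/4)/(5 + ¼))*(-⅙) + 16 = ((37/4)/(21/4))*(-⅙) + 16 = ((4/21)*(37/4))*(-⅙) + 16 = (37/21)*(-⅙) + 16 = -37/126 + 16 = 1979/126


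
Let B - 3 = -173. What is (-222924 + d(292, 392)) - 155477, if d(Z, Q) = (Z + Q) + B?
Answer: -377887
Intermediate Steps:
B = -170 (B = 3 - 173 = -170)
d(Z, Q) = -170 + Q + Z (d(Z, Q) = (Z + Q) - 170 = (Q + Z) - 170 = -170 + Q + Z)
(-222924 + d(292, 392)) - 155477 = (-222924 + (-170 + 392 + 292)) - 155477 = (-222924 + 514) - 155477 = -222410 - 155477 = -377887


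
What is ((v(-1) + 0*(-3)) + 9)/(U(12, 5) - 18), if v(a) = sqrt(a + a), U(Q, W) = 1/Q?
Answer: -108/215 - 12*I*sqrt(2)/215 ≈ -0.50233 - 0.078933*I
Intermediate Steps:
v(a) = sqrt(2)*sqrt(a) (v(a) = sqrt(2*a) = sqrt(2)*sqrt(a))
((v(-1) + 0*(-3)) + 9)/(U(12, 5) - 18) = ((sqrt(2)*sqrt(-1) + 0*(-3)) + 9)/(1/12 - 18) = ((sqrt(2)*I + 0) + 9)/(1/12 - 18) = ((I*sqrt(2) + 0) + 9)/(-215/12) = -12*(I*sqrt(2) + 9)/215 = -12*(9 + I*sqrt(2))/215 = -108/215 - 12*I*sqrt(2)/215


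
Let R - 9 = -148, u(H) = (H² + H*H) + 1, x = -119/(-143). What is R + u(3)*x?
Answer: -17616/143 ≈ -123.19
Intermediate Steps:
x = 119/143 (x = -119*(-1/143) = 119/143 ≈ 0.83217)
u(H) = 1 + 2*H² (u(H) = (H² + H²) + 1 = 2*H² + 1 = 1 + 2*H²)
R = -139 (R = 9 - 148 = -139)
R + u(3)*x = -139 + (1 + 2*3²)*(119/143) = -139 + (1 + 2*9)*(119/143) = -139 + (1 + 18)*(119/143) = -139 + 19*(119/143) = -139 + 2261/143 = -17616/143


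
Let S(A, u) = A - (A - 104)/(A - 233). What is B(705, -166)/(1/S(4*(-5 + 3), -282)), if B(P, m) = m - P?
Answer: 1776840/241 ≈ 7372.8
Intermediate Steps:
S(A, u) = A - (-104 + A)/(-233 + A)
B(705, -166)/(1/S(4*(-5 + 3), -282)) = (-166 - 1*705)/(1/((104 + (4*(-5 + 3))² - 936*(-5 + 3))/(-233 + 4*(-5 + 3)))) = (-166 - 705)/(1/((104 + (4*(-2))² - 936*(-2))/(-233 + 4*(-2)))) = -871*(104 + (-8)² - 234*(-8))/(-233 - 8) = -871*(104 + 64 + 1872)/(-241) = -871*(-1/241*2040) = -871/(1/(-2040/241)) = -871/(-241/2040) = -871*(-2040/241) = 1776840/241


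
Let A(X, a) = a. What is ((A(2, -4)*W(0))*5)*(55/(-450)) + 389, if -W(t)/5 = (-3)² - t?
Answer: 279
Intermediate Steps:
W(t) = -45 + 5*t (W(t) = -5*((-3)² - t) = -5*(9 - t) = -45 + 5*t)
((A(2, -4)*W(0))*5)*(55/(-450)) + 389 = (-4*(-45 + 5*0)*5)*(55/(-450)) + 389 = (-4*(-45 + 0)*5)*(55*(-1/450)) + 389 = (-4*(-45)*5)*(-11/90) + 389 = (180*5)*(-11/90) + 389 = 900*(-11/90) + 389 = -110 + 389 = 279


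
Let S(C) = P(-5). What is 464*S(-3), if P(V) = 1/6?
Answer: 232/3 ≈ 77.333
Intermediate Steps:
P(V) = ⅙
S(C) = ⅙
464*S(-3) = 464*(⅙) = 232/3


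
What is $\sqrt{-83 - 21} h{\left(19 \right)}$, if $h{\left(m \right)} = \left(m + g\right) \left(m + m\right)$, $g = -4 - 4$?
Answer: $836 i \sqrt{26} \approx 4262.8 i$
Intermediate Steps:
$g = -8$
$h{\left(m \right)} = 2 m \left(-8 + m\right)$ ($h{\left(m \right)} = \left(m - 8\right) \left(m + m\right) = \left(-8 + m\right) 2 m = 2 m \left(-8 + m\right)$)
$\sqrt{-83 - 21} h{\left(19 \right)} = \sqrt{-83 - 21} \cdot 2 \cdot 19 \left(-8 + 19\right) = \sqrt{-104} \cdot 2 \cdot 19 \cdot 11 = 2 i \sqrt{26} \cdot 418 = 836 i \sqrt{26}$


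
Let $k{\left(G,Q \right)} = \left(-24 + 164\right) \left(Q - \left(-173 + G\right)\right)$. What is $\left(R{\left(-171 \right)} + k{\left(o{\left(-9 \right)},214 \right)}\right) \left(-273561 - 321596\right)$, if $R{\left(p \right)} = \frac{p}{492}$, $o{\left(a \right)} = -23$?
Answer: $- \frac{5602536011251}{164} \approx -3.4162 \cdot 10^{10}$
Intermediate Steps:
$R{\left(p \right)} = \frac{p}{492}$ ($R{\left(p \right)} = p \frac{1}{492} = \frac{p}{492}$)
$k{\left(G,Q \right)} = 24220 - 140 G + 140 Q$ ($k{\left(G,Q \right)} = 140 \left(173 + Q - G\right) = 24220 - 140 G + 140 Q$)
$\left(R{\left(-171 \right)} + k{\left(o{\left(-9 \right)},214 \right)}\right) \left(-273561 - 321596\right) = \left(\frac{1}{492} \left(-171\right) + \left(24220 - -3220 + 140 \cdot 214\right)\right) \left(-273561 - 321596\right) = \left(- \frac{57}{164} + \left(24220 + 3220 + 29960\right)\right) \left(-595157\right) = \left(- \frac{57}{164} + 57400\right) \left(-595157\right) = \frac{9413543}{164} \left(-595157\right) = - \frac{5602536011251}{164}$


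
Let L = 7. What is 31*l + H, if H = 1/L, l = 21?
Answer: 4558/7 ≈ 651.14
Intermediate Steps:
H = ⅐ (H = 1/7 = ⅐ ≈ 0.14286)
31*l + H = 31*21 + ⅐ = 651 + ⅐ = 4558/7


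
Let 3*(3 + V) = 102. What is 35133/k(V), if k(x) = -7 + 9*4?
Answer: 35133/29 ≈ 1211.5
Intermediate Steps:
V = 31 (V = -3 + (⅓)*102 = -3 + 34 = 31)
k(x) = 29 (k(x) = -7 + 36 = 29)
35133/k(V) = 35133/29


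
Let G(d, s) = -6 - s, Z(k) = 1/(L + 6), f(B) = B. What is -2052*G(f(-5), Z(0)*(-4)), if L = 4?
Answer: 57456/5 ≈ 11491.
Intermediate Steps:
Z(k) = ⅒ (Z(k) = 1/(4 + 6) = 1/10 = ⅒)
-2052*G(f(-5), Z(0)*(-4)) = -2052*(-6 - (-4)/10) = -2052*(-6 - 1*(-⅖)) = -2052*(-6 + ⅖) = -2052*(-28/5) = 57456/5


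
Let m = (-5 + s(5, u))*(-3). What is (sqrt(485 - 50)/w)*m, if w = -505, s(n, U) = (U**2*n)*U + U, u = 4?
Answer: 957*sqrt(435)/505 ≈ 39.524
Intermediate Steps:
s(n, U) = U + n*U**3 (s(n, U) = (n*U**2)*U + U = n*U**3 + U = U + n*U**3)
m = -957 (m = (-5 + (4 + 5*4**3))*(-3) = (-5 + (4 + 5*64))*(-3) = (-5 + (4 + 320))*(-3) = (-5 + 324)*(-3) = 319*(-3) = -957)
(sqrt(485 - 50)/w)*m = (sqrt(485 - 50)/(-505))*(-957) = (sqrt(435)*(-1/505))*(-957) = -sqrt(435)/505*(-957) = 957*sqrt(435)/505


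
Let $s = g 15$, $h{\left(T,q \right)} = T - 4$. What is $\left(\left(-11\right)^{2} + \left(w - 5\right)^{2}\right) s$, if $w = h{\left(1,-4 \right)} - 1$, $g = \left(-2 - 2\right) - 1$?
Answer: $-15150$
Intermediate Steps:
$g = -5$ ($g = -4 - 1 = -5$)
$h{\left(T,q \right)} = -4 + T$ ($h{\left(T,q \right)} = T - 4 = -4 + T$)
$w = -4$ ($w = \left(-4 + 1\right) - 1 = -3 - 1 = -4$)
$s = -75$ ($s = \left(-5\right) 15 = -75$)
$\left(\left(-11\right)^{2} + \left(w - 5\right)^{2}\right) s = \left(\left(-11\right)^{2} + \left(-4 - 5\right)^{2}\right) \left(-75\right) = \left(121 + \left(-9\right)^{2}\right) \left(-75\right) = \left(121 + 81\right) \left(-75\right) = 202 \left(-75\right) = -15150$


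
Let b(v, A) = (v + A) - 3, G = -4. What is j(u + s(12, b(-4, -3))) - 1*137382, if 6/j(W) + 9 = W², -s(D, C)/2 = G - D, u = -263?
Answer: -1221600743/8892 ≈ -1.3738e+5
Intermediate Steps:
b(v, A) = -3 + A + v (b(v, A) = (A + v) - 3 = -3 + A + v)
s(D, C) = 8 + 2*D (s(D, C) = -2*(-4 - D) = 8 + 2*D)
j(W) = 6/(-9 + W²)
j(u + s(12, b(-4, -3))) - 1*137382 = 6/(-9 + (-263 + (8 + 2*12))²) - 1*137382 = 6/(-9 + (-263 + (8 + 24))²) - 137382 = 6/(-9 + (-263 + 32)²) - 137382 = 6/(-9 + (-231)²) - 137382 = 6/(-9 + 53361) - 137382 = 6/53352 - 137382 = 6*(1/53352) - 137382 = 1/8892 - 137382 = -1221600743/8892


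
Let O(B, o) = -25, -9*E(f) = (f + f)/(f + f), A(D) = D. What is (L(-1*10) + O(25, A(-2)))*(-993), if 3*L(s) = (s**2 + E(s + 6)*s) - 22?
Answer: -12247/9 ≈ -1360.8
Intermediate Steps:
E(f) = -1/9 (E(f) = -(f + f)/(9*(f + f)) = -2*f/(9*(2*f)) = -2*f*1/(2*f)/9 = -1/9*1 = -1/9)
L(s) = -22/3 - s/27 + s**2/3 (L(s) = ((s**2 - s/9) - 22)/3 = (-22 + s**2 - s/9)/3 = -22/3 - s/27 + s**2/3)
(L(-1*10) + O(25, A(-2)))*(-993) = ((-22/3 - (-1)*10/27 + (-1*10)**2/3) - 25)*(-993) = ((-22/3 - 1/27*(-10) + (1/3)*(-10)**2) - 25)*(-993) = ((-22/3 + 10/27 + (1/3)*100) - 25)*(-993) = ((-22/3 + 10/27 + 100/3) - 25)*(-993) = (712/27 - 25)*(-993) = (37/27)*(-993) = -12247/9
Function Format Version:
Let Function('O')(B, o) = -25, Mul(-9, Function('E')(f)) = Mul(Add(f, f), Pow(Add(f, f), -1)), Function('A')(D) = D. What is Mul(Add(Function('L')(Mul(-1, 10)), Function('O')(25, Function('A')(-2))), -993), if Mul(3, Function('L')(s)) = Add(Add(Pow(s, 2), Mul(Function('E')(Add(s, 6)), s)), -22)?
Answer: Rational(-12247, 9) ≈ -1360.8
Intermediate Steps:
Function('E')(f) = Rational(-1, 9) (Function('E')(f) = Mul(Rational(-1, 9), Mul(Add(f, f), Pow(Add(f, f), -1))) = Mul(Rational(-1, 9), Mul(Mul(2, f), Pow(Mul(2, f), -1))) = Mul(Rational(-1, 9), Mul(Mul(2, f), Mul(Rational(1, 2), Pow(f, -1)))) = Mul(Rational(-1, 9), 1) = Rational(-1, 9))
Function('L')(s) = Add(Rational(-22, 3), Mul(Rational(-1, 27), s), Mul(Rational(1, 3), Pow(s, 2))) (Function('L')(s) = Mul(Rational(1, 3), Add(Add(Pow(s, 2), Mul(Rational(-1, 9), s)), -22)) = Mul(Rational(1, 3), Add(-22, Pow(s, 2), Mul(Rational(-1, 9), s))) = Add(Rational(-22, 3), Mul(Rational(-1, 27), s), Mul(Rational(1, 3), Pow(s, 2))))
Mul(Add(Function('L')(Mul(-1, 10)), Function('O')(25, Function('A')(-2))), -993) = Mul(Add(Add(Rational(-22, 3), Mul(Rational(-1, 27), Mul(-1, 10)), Mul(Rational(1, 3), Pow(Mul(-1, 10), 2))), -25), -993) = Mul(Add(Add(Rational(-22, 3), Mul(Rational(-1, 27), -10), Mul(Rational(1, 3), Pow(-10, 2))), -25), -993) = Mul(Add(Add(Rational(-22, 3), Rational(10, 27), Mul(Rational(1, 3), 100)), -25), -993) = Mul(Add(Add(Rational(-22, 3), Rational(10, 27), Rational(100, 3)), -25), -993) = Mul(Add(Rational(712, 27), -25), -993) = Mul(Rational(37, 27), -993) = Rational(-12247, 9)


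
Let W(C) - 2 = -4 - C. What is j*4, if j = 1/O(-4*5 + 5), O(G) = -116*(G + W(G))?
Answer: 1/58 ≈ 0.017241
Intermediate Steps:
W(C) = -2 - C (W(C) = 2 + (-4 - C) = -2 - C)
O(G) = 232 (O(G) = -116*(G + (-2 - G)) = -116*(-2) = 232)
j = 1/232 ≈ 0.0043103
j*4 = (1/232)*4 = 1/58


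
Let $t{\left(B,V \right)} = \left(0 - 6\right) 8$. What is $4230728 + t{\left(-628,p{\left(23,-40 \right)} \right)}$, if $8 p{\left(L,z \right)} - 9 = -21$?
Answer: $4230680$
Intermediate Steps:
$p{\left(L,z \right)} = - \frac{3}{2}$ ($p{\left(L,z \right)} = \frac{9}{8} + \frac{1}{8} \left(-21\right) = \frac{9}{8} - \frac{21}{8} = - \frac{3}{2}$)
$t{\left(B,V \right)} = -48$ ($t{\left(B,V \right)} = \left(-6\right) 8 = -48$)
$4230728 + t{\left(-628,p{\left(23,-40 \right)} \right)} = 4230728 - 48 = 4230680$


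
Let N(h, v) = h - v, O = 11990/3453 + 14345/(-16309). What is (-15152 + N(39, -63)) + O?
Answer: -847394392225/56314977 ≈ -15047.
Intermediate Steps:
O = 146011625/56314977 (O = 11990*(1/3453) + 14345*(-1/16309) = 11990/3453 - 14345/16309 = 146011625/56314977 ≈ 2.5928)
(-15152 + N(39, -63)) + O = (-15152 + (39 - 1*(-63))) + 146011625/56314977 = (-15152 + (39 + 63)) + 146011625/56314977 = (-15152 + 102) + 146011625/56314977 = -15050 + 146011625/56314977 = -847394392225/56314977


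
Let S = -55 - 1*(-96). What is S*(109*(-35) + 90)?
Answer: -152725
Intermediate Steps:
S = 41 (S = -55 + 96 = 41)
S*(109*(-35) + 90) = 41*(109*(-35) + 90) = 41*(-3815 + 90) = 41*(-3725) = -152725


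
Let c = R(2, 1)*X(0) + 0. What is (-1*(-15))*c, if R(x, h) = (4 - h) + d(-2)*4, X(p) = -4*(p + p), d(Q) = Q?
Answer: 0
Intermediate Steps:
X(p) = -8*p
R(x, h) = -4 - h (R(x, h) = (4 - h) - 2*4 = (4 - h) - 8 = -4 - h)
c = 0 (c = (-4 - 1*1)*(-8*0) + 0 = (-4 - 1)*0 + 0 = -5*0 + 0 = 0 + 0 = 0)
(-1*(-15))*c = -1*(-15)*0 = 15*0 = 0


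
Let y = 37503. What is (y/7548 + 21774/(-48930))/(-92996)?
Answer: -92815091/1908090068080 ≈ -4.8643e-5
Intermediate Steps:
(y/7548 + 21774/(-48930))/(-92996) = (37503/7548 + 21774/(-48930))/(-92996) = (37503*(1/7548) + 21774*(-1/48930))*(-1/92996) = (12501/2516 - 3629/8155)*(-1/92996) = (92815091/20517980)*(-1/92996) = -92815091/1908090068080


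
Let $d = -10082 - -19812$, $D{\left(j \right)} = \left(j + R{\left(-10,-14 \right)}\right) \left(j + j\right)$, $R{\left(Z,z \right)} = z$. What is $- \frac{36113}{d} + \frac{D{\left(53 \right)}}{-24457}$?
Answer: $- \frac{131919923}{33995230} \approx -3.8805$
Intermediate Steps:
$D{\left(j \right)} = 2 j \left(-14 + j\right)$ ($D{\left(j \right)} = \left(j - 14\right) \left(j + j\right) = \left(-14 + j\right) 2 j = 2 j \left(-14 + j\right)$)
$d = 9730$ ($d = -10082 + 19812 = 9730$)
$- \frac{36113}{d} + \frac{D{\left(53 \right)}}{-24457} = - \frac{36113}{9730} + \frac{2 \cdot 53 \left(-14 + 53\right)}{-24457} = \left(-36113\right) \frac{1}{9730} + 2 \cdot 53 \cdot 39 \left(- \frac{1}{24457}\right) = - \frac{5159}{1390} + 4134 \left(- \frac{1}{24457}\right) = - \frac{5159}{1390} - \frac{4134}{24457} = - \frac{131919923}{33995230}$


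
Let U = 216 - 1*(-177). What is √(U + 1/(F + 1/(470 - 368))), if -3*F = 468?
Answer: 3*√11054469559/15911 ≈ 19.824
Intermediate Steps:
F = -156 (F = -⅓*468 = -156)
U = 393 (U = 216 + 177 = 393)
√(U + 1/(F + 1/(470 - 368))) = √(393 + 1/(-156 + 1/(470 - 368))) = √(393 + 1/(-156 + 1/102)) = √(393 + 1/(-15911/102)) = √(393 - 102/15911) = √(6252921/15911) = 3*√11054469559/15911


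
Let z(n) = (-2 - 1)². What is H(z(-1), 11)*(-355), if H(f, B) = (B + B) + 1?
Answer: -8165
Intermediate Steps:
z(n) = 9 (z(n) = (-3)² = 9)
H(f, B) = 1 + 2*B (H(f, B) = 2*B + 1 = 1 + 2*B)
H(z(-1), 11)*(-355) = (1 + 2*11)*(-355) = (1 + 22)*(-355) = 23*(-355) = -8165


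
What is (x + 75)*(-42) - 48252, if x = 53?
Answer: -53628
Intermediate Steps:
(x + 75)*(-42) - 48252 = (53 + 75)*(-42) - 48252 = 128*(-42) - 48252 = -5376 - 48252 = -53628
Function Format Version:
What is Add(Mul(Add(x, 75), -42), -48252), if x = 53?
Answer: -53628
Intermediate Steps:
Add(Mul(Add(x, 75), -42), -48252) = Add(Mul(Add(53, 75), -42), -48252) = Add(Mul(128, -42), -48252) = Add(-5376, -48252) = -53628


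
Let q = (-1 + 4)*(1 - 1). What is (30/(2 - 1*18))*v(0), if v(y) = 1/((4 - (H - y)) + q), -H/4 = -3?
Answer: 15/64 ≈ 0.23438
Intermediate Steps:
q = 0 (q = 3*0 = 0)
H = 12 (H = -4*(-3) = 12)
v(y) = 1/(-8 + y) (v(y) = 1/((4 - (12 - y)) + 0) = 1/((4 + (-12 + y)) + 0) = 1/((-8 + y) + 0) = 1/(-8 + y))
(30/(2 - 1*18))*v(0) = (30/(2 - 1*18))/(-8 + 0) = (30/(2 - 18))/(-8) = (30/(-16))*(-⅛) = (30*(-1/16))*(-⅛) = -15/8*(-⅛) = 15/64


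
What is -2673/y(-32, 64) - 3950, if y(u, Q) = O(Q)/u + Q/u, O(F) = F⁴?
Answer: -2070942827/524290 ≈ -3950.0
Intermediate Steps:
y(u, Q) = Q/u + Q⁴/u (y(u, Q) = Q⁴/u + Q/u = Q/u + Q⁴/u)
-2673/y(-32, 64) - 3950 = -2673*(-32/(64 + 64⁴)) - 3950 = -2673*(-32/(64 + 16777216)) - 3950 = -2673/((-1/32*16777280)) - 3950 = -2673/(-524290) - 3950 = -2673*(-1/524290) - 3950 = 2673/524290 - 3950 = -2070942827/524290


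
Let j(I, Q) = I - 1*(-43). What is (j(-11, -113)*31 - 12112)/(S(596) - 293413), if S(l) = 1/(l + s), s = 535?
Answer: 6288360/165925051 ≈ 0.037899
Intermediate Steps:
S(l) = 1/(535 + l) (S(l) = 1/(l + 535) = 1/(535 + l))
j(I, Q) = 43 + I (j(I, Q) = I + 43 = 43 + I)
(j(-11, -113)*31 - 12112)/(S(596) - 293413) = ((43 - 11)*31 - 12112)/(1/(535 + 596) - 293413) = (32*31 - 12112)/(1/1131 - 293413) = (992 - 12112)/(1/1131 - 293413) = -11120/(-331850102/1131) = -11120*(-1131/331850102) = 6288360/165925051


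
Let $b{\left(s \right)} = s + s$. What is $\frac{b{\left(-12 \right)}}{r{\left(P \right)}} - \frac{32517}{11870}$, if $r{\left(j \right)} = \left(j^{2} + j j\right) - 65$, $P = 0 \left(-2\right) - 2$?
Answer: $- \frac{522863}{225530} \approx -2.3184$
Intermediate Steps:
$b{\left(s \right)} = 2 s$
$P = -2$ ($P = 0 - 2 = -2$)
$r{\left(j \right)} = -65 + 2 j^{2}$ ($r{\left(j \right)} = \left(j^{2} + j^{2}\right) - 65 = 2 j^{2} - 65 = -65 + 2 j^{2}$)
$\frac{b{\left(-12 \right)}}{r{\left(P \right)}} - \frac{32517}{11870} = \frac{2 \left(-12\right)}{-65 + 2 \left(-2\right)^{2}} - \frac{32517}{11870} = - \frac{24}{-65 + 2 \cdot 4} - \frac{32517}{11870} = - \frac{24}{-65 + 8} - \frac{32517}{11870} = - \frac{24}{-57} - \frac{32517}{11870} = \left(-24\right) \left(- \frac{1}{57}\right) - \frac{32517}{11870} = \frac{8}{19} - \frac{32517}{11870} = - \frac{522863}{225530}$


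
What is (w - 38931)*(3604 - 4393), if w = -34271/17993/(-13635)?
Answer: 2511944435452142/81778185 ≈ 3.0717e+7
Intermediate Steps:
w = 34271/245334555 (w = -34271*1/17993*(-1/13635) = -34271/17993*(-1/13635) = 34271/245334555 ≈ 0.00013969)
(w - 38931)*(3604 - 4393) = (34271/245334555 - 38931)*(3604 - 4393) = -9551119526434/245334555*(-789) = 2511944435452142/81778185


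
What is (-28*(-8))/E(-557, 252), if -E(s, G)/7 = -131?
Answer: 32/131 ≈ 0.24427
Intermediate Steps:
E(s, G) = 917 (E(s, G) = -7*(-131) = 917)
(-28*(-8))/E(-557, 252) = -28*(-8)/917 = 224*(1/917) = 32/131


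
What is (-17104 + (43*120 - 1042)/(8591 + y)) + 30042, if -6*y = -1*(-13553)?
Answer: 491578142/37993 ≈ 12939.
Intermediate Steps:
y = -13553/6 (y = -(-1)*(-13553)/6 = -⅙*13553 = -13553/6 ≈ -2258.8)
(-17104 + (43*120 - 1042)/(8591 + y)) + 30042 = (-17104 + (43*120 - 1042)/(8591 - 13553/6)) + 30042 = (-17104 + (5160 - 1042)/(37993/6)) + 30042 = (-17104 + 4118*(6/37993)) + 30042 = (-17104 + 24708/37993) + 30042 = -649807564/37993 + 30042 = 491578142/37993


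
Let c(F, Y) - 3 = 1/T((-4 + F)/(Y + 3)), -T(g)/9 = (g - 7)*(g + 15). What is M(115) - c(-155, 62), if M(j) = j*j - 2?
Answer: 59611831295/4509216 ≈ 13220.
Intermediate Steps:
M(j) = -2 + j² (M(j) = j² - 2 = -2 + j²)
T(g) = -9*(-7 + g)*(15 + g) (T(g) = -9*(g - 7)*(g + 15) = -9*(-7 + g)*(15 + g))
c(F, Y) = 3 + 1/(945 - 72*(-4 + F)/(3 + Y) - 9*(-4 + F)²/(3 + Y)²) (c(F, Y) = 3 + 1/(945 - 72*(-4 + F)/(Y + 3) - 9*(-4 + F)²/(Y + 3)²) = 3 + 1/(945 - 72*(-4 + F)/(3 + Y) - 9*(-4 + F)²/(3 + Y)²))
M(115) - c(-155, 62) = (-2 + 115²) - (-2836*(3 + 62)² + 27*(-4 - 155)² + 216*(-4 - 155)*(3 + 62))/(9*((-4 - 155)² - 105*(3 + 62)² + 8*(-4 - 155)*(3 + 62))) = (-2 + 13225) - (-2836*65² + 27*(-159)² + 216*(-159)*65)/(9*((-159)² - 105*65² + 8*(-159)*65)) = 13223 - (-2836*4225 + 27*25281 - 2232360)/(9*(25281 - 105*4225 - 82680)) = 13223 - (-11982100 + 682587 - 2232360)/(9*(25281 - 443625 - 82680)) = 13223 - (-13531873)/(9*(-501024)) = 13223 - (-1)*(-13531873)/(9*501024) = 13223 - 1*13531873/4509216 = 13223 - 13531873/4509216 = 59611831295/4509216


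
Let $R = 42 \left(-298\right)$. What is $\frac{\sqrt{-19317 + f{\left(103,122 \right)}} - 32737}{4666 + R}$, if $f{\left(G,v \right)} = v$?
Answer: $\frac{32737}{7850} - \frac{i \sqrt{19195}}{7850} \approx 4.1703 - 0.017649 i$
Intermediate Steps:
$R = -12516$
$\frac{\sqrt{-19317 + f{\left(103,122 \right)}} - 32737}{4666 + R} = \frac{\sqrt{-19317 + 122} - 32737}{4666 - 12516} = \frac{\sqrt{-19195} - 32737}{-7850} = \left(i \sqrt{19195} - 32737\right) \left(- \frac{1}{7850}\right) = \left(-32737 + i \sqrt{19195}\right) \left(- \frac{1}{7850}\right) = \frac{32737}{7850} - \frac{i \sqrt{19195}}{7850}$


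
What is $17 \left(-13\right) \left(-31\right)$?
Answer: $6851$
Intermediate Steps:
$17 \left(-13\right) \left(-31\right) = \left(-221\right) \left(-31\right) = 6851$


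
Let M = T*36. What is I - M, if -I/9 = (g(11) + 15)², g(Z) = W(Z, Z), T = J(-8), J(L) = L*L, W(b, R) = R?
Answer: -8388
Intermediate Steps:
J(L) = L²
T = 64 (T = (-8)² = 64)
g(Z) = Z
M = 2304 (M = 64*36 = 2304)
I = -6084 (I = -9*(11 + 15)² = -9*26² = -9*676 = -6084)
I - M = -6084 - 1*2304 = -6084 - 2304 = -8388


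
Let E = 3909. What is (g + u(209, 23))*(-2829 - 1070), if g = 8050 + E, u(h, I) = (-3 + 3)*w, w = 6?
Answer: -46628141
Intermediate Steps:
u(h, I) = 0 (u(h, I) = (-3 + 3)*6 = 0*6 = 0)
g = 11959 (g = 8050 + 3909 = 11959)
(g + u(209, 23))*(-2829 - 1070) = (11959 + 0)*(-2829 - 1070) = 11959*(-3899) = -46628141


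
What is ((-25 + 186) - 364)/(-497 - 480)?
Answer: 203/977 ≈ 0.20778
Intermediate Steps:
((-25 + 186) - 364)/(-497 - 480) = (161 - 364)/(-977) = -203*(-1/977) = 203/977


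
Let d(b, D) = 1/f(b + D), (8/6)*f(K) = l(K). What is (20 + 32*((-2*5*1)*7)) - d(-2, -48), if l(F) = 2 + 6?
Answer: -13321/6 ≈ -2220.2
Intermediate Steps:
l(F) = 8
f(K) = 6 (f(K) = (¾)*8 = 6)
d(b, D) = ⅙ (d(b, D) = 1/6 = ⅙)
(20 + 32*((-2*5*1)*7)) - d(-2, -48) = (20 + 32*((-2*5*1)*7)) - 1*⅙ = (20 + 32*(-10*1*7)) - ⅙ = (20 + 32*(-10*7)) - ⅙ = (20 + 32*(-70)) - ⅙ = (20 - 2240) - ⅙ = -2220 - ⅙ = -13321/6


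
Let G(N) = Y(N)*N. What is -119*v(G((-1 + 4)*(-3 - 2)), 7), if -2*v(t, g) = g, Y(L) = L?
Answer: 833/2 ≈ 416.50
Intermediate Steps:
G(N) = N² (G(N) = N*N = N²)
v(t, g) = -g/2
-119*v(G((-1 + 4)*(-3 - 2)), 7) = -(-119)*7/2 = -119*(-7/2) = 833/2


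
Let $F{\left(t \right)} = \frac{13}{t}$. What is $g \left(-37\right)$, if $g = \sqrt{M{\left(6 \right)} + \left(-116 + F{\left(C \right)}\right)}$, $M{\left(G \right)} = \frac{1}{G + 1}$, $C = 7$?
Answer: $- 37 i \sqrt{114} \approx - 395.05 i$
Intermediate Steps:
$M{\left(G \right)} = \frac{1}{1 + G}$
$g = i \sqrt{114}$ ($g = \sqrt{\frac{1}{1 + 6} - \left(116 - \frac{13}{7}\right)} = \sqrt{\frac{1}{7} + \left(-116 + 13 \cdot \frac{1}{7}\right)} = \sqrt{\frac{1}{7} + \left(-116 + \frac{13}{7}\right)} = \sqrt{\frac{1}{7} - \frac{799}{7}} = \sqrt{-114} = i \sqrt{114} \approx 10.677 i$)
$g \left(-37\right) = i \sqrt{114} \left(-37\right) = - 37 i \sqrt{114}$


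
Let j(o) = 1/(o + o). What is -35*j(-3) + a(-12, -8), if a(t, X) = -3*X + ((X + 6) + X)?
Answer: 119/6 ≈ 19.833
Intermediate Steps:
a(t, X) = 6 - X (a(t, X) = -3*X + ((6 + X) + X) = -3*X + (6 + 2*X) = 6 - X)
j(o) = 1/(2*o)
-35*j(-3) + a(-12, -8) = -35/(2*(-3)) + (6 - 1*(-8)) = -35*(-1)/(2*3) + (6 + 8) = -35*(-1/6) + 14 = 35/6 + 14 = 119/6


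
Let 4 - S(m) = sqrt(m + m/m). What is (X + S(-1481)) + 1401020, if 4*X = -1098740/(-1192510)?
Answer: 334147080985/238502 - 2*I*sqrt(370) ≈ 1.401e+6 - 38.471*I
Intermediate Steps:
S(m) = 4 - sqrt(1 + m) (S(m) = 4 - sqrt(m + m/m) = 4 - sqrt(m + 1) = 4 - sqrt(1 + m))
X = 54937/238502 (X = (-1098740/(-1192510))/4 = (-1098740*(-1/1192510))/4 = (1/4)*(109874/119251) = 54937/238502 ≈ 0.23034)
(X + S(-1481)) + 1401020 = (54937/238502 + (4 - sqrt(1 - 1481))) + 1401020 = (54937/238502 + (4 - sqrt(-1480))) + 1401020 = (54937/238502 + (4 - 2*I*sqrt(370))) + 1401020 = (1008945/238502 - 2*I*sqrt(370)) + 1401020 = 334147080985/238502 - 2*I*sqrt(370)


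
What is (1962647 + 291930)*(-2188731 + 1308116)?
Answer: -1985414324855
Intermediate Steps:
(1962647 + 291930)*(-2188731 + 1308116) = 2254577*(-880615) = -1985414324855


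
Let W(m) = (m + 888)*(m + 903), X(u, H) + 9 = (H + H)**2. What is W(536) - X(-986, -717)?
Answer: -7211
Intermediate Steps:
X(u, H) = -9 + 4*H**2 (X(u, H) = -9 + (H + H)**2 = -9 + (2*H)**2 = -9 + 4*H**2)
W(m) = (888 + m)*(903 + m)
W(536) - X(-986, -717) = (801864 + 536**2 + 1791*536) - (-9 + 4*(-717)**2) = (801864 + 287296 + 959976) - (-9 + 4*514089) = 2049136 - (-9 + 2056356) = 2049136 - 1*2056347 = 2049136 - 2056347 = -7211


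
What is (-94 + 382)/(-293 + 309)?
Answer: 18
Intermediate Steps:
(-94 + 382)/(-293 + 309) = 288/16 = 288*(1/16) = 18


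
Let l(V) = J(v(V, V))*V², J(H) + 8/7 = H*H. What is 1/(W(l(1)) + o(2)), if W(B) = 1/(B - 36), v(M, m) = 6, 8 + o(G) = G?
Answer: -8/55 ≈ -0.14545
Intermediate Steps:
o(G) = -8 + G
J(H) = -8/7 + H² (J(H) = -8/7 + H*H = -8/7 + H²)
l(V) = 244*V²/7 (l(V) = (-8/7 + 6²)*V² = (-8/7 + 36)*V² = 244*V²/7)
W(B) = 1/(-36 + B)
1/(W(l(1)) + o(2)) = 1/(1/(-36 + (244/7)*1²) + (-8 + 2)) = 1/(1/(-36 + (244/7)*1) - 6) = 1/(1/(-36 + 244/7) - 6) = 1/(1/(-8/7) - 6) = 1/(-7/8 - 6) = 1/(-55/8) = -8/55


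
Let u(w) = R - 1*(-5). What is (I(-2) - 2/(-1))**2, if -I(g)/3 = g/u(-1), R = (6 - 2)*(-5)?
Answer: 64/25 ≈ 2.5600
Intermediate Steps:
R = -20 (R = 4*(-5) = -20)
u(w) = -15 (u(w) = -20 - 1*(-5) = -20 + 5 = -15)
I(g) = g/5 (I(g) = -3*g/(-15) = -3*g*(-1)/15 = -(-1)*g/5 = g/5)
(I(-2) - 2/(-1))**2 = ((1/5)*(-2) - 2/(-1))**2 = (-2/5 - 2*(-1))**2 = (-2/5 + 2)**2 = (8/5)**2 = 64/25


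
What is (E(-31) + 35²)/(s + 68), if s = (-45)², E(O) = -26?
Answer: 1199/2093 ≈ 0.57286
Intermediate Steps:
s = 2025
(E(-31) + 35²)/(s + 68) = (-26 + 35²)/(2025 + 68) = (-26 + 1225)/2093 = 1199*(1/2093) = 1199/2093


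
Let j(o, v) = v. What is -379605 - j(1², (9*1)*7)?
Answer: -379668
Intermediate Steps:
-379605 - j(1², (9*1)*7) = -379605 - 9*1*7 = -379605 - 9*7 = -379605 - 1*63 = -379605 - 63 = -379668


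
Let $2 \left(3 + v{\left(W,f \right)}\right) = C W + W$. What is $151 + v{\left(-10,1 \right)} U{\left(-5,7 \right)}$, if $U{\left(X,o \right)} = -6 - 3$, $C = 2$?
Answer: $313$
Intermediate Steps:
$U{\left(X,o \right)} = -9$ ($U{\left(X,o \right)} = -6 - 3 = -9$)
$v{\left(W,f \right)} = -3 + \frac{3 W}{2}$ ($v{\left(W,f \right)} = -3 + \frac{2 W + W}{2} = -3 + \frac{3 W}{2}$)
$151 + v{\left(-10,1 \right)} U{\left(-5,7 \right)} = 151 + \left(-3 + \frac{3}{2} \left(-10\right)\right) \left(-9\right) = 151 + \left(-3 - 15\right) \left(-9\right) = 151 - -162 = 151 + 162 = 313$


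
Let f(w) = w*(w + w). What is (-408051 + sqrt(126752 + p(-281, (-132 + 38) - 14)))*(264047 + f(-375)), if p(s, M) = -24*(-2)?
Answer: -222508986147 + 10905940*sqrt(317) ≈ -2.2231e+11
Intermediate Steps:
p(s, M) = 48
f(w) = 2*w**2 (f(w) = w*(2*w) = 2*w**2)
(-408051 + sqrt(126752 + p(-281, (-132 + 38) - 14)))*(264047 + f(-375)) = (-408051 + sqrt(126752 + 48))*(264047 + 2*(-375)**2) = (-408051 + sqrt(126800))*(264047 + 2*140625) = (-408051 + 20*sqrt(317))*(264047 + 281250) = (-408051 + 20*sqrt(317))*545297 = -222508986147 + 10905940*sqrt(317)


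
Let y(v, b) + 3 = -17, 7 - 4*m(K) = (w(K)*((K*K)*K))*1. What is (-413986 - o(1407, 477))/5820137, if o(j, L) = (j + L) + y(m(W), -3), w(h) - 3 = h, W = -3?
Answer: -415850/5820137 ≈ -0.071450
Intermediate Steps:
w(h) = 3 + h
m(K) = 7/4 - K³*(3 + K)/4 (m(K) = 7/4 - (3 + K)*((K*K)*K)/4 = 7/4 - (3 + K)*(K²*K)/4 = 7/4 - (3 + K)*K³/4 = 7/4 - K³*(3 + K)/4)
y(v, b) = -20 (y(v, b) = -3 - 17 = -20)
o(j, L) = -20 + L + j (o(j, L) = (j + L) - 20 = (L + j) - 20 = -20 + L + j)
(-413986 - o(1407, 477))/5820137 = (-413986 - (-20 + 477 + 1407))/5820137 = (-413986 - 1*1864)*(1/5820137) = (-413986 - 1864)*(1/5820137) = -415850*1/5820137 = -415850/5820137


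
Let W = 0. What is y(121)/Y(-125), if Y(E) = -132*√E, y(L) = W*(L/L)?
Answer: 0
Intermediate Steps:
y(L) = 0 (y(L) = 0*(L/L) = 0*1 = 0)
y(121)/Y(-125) = 0/((-660*I*√5)) = 0*(I*√5/3300) = 0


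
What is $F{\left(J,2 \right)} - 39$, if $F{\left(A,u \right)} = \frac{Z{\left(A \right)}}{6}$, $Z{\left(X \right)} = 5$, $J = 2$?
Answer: $- \frac{229}{6} \approx -38.167$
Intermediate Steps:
$F{\left(A,u \right)} = \frac{5}{6}$
$F{\left(J,2 \right)} - 39 = \frac{5}{6} - 39 = - \frac{229}{6}$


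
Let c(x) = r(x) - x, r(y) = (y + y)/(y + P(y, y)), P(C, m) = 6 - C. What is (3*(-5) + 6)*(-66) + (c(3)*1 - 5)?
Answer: 587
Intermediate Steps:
r(y) = y/3 (r(y) = (y + y)/(y + (6 - y)) = (2*y)/6 = (2*y)*(1/6) = y/3)
c(x) = -2*x/3 (c(x) = x/3 - x = -2*x/3)
(3*(-5) + 6)*(-66) + (c(3)*1 - 5) = (3*(-5) + 6)*(-66) + (-2/3*3*1 - 5) = (-15 + 6)*(-66) + (-2*1 - 5) = -9*(-66) + (-2 - 5) = 594 - 7 = 587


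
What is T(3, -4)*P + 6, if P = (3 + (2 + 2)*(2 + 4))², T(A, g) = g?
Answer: -2910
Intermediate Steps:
P = 729 (P = (3 + 4*6)² = (3 + 24)² = 27² = 729)
T(3, -4)*P + 6 = -4*729 + 6 = -2916 + 6 = -2910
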